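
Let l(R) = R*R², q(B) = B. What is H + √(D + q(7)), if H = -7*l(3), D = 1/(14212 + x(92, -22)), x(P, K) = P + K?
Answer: -189 + 5*√57113718/14282 ≈ -186.35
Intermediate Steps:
x(P, K) = K + P
l(R) = R³
D = 1/14282 (D = 1/(14212 + (-22 + 92)) = 1/(14212 + 70) = 1/14282 ≈ 7.0018e-5)
H = -189 (H = -7*3³ = -7*27 = -189)
H + √(D + q(7)) = -189 + √(1/14282 + 7) = -189 + √(99975/14282) = -189 + 5*√57113718/14282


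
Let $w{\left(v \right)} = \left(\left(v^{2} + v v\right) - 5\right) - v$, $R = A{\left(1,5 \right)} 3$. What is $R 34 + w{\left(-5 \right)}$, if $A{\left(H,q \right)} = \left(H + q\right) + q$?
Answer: $1172$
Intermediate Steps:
$A{\left(H,q \right)} = H + 2 q$
$R = 33$ ($R = \left(1 + 2 \cdot 5\right) 3 = \left(1 + 10\right) 3 = 11 \cdot 3 = 33$)
$w{\left(v \right)} = -5 - v + 2 v^{2}$ ($w{\left(v \right)} = \left(\left(v^{2} + v^{2}\right) - 5\right) - v = \left(2 v^{2} - 5\right) - v = \left(-5 + 2 v^{2}\right) - v = -5 - v + 2 v^{2}$)
$R 34 + w{\left(-5 \right)} = 33 \cdot 34 - -50 = 1122 + \left(-5 + 5 + 2 \cdot 25\right) = 1122 + \left(-5 + 5 + 50\right) = 1122 + 50 = 1172$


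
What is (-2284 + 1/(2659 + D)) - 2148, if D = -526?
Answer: -9453455/2133 ≈ -4432.0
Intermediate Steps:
(-2284 + 1/(2659 + D)) - 2148 = (-2284 + 1/(2659 - 526)) - 2148 = (-2284 + 1/2133) - 2148 = -4871771/2133 - 2148 = -9453455/2133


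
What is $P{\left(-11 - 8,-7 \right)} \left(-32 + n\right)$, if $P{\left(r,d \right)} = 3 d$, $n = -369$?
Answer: $8421$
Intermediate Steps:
$P{\left(-11 - 8,-7 \right)} \left(-32 + n\right) = 3 \left(-7\right) \left(-32 - 369\right) = \left(-21\right) \left(-401\right) = 8421$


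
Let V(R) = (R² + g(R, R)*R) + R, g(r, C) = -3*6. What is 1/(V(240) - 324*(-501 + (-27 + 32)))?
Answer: 1/214224 ≈ 4.6680e-6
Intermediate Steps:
g(r, C) = -18
V(R) = R² - 17*R (V(R) = (R² - 18*R) + R = R² - 17*R)
1/(V(240) - 324*(-501 + (-27 + 32))) = 1/(240*(-17 + 240) - 324*(-501 + (-27 + 32))) = 1/(240*223 - 324*(-501 + 5)) = 1/(53520 - 324*(-496)) = 1/(53520 + 160704) = 1/214224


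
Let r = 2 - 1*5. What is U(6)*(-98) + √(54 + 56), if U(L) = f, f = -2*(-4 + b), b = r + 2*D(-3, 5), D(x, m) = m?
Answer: 588 + √110 ≈ 598.49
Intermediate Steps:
r = -3 (r = 2 - 5 = -3)
b = 7 (b = -3 + 2*5 = -3 + 10 = 7)
f = -6 (f = -2*(-4 + 7) = -2*3 = -6)
U(L) = -6
U(6)*(-98) + √(54 + 56) = -6*(-98) + √(54 + 56) = 588 + √110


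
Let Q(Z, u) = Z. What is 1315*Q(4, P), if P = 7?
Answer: 5260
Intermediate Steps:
1315*Q(4, P) = 1315*4 = 5260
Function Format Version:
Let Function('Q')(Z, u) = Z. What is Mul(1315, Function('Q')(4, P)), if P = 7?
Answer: 5260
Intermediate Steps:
Mul(1315, Function('Q')(4, P)) = Mul(1315, 4) = 5260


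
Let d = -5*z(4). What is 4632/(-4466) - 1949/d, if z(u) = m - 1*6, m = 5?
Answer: -4363697/11165 ≈ -390.84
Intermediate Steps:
z(u) = -1 (z(u) = 5 - 1*6 = 5 - 6 = -1)
d = 5 (d = -5*(-1) = 5)
4632/(-4466) - 1949/d = 4632/(-4466) - 1949/5 = 4632*(-1/4466) - 1949*⅕ = -2316/2233 - 1949/5 = -4363697/11165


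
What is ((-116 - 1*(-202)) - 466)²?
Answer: 144400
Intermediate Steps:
((-116 - 1*(-202)) - 466)² = ((-116 + 202) - 466)² = (86 - 466)² = (-380)² = 144400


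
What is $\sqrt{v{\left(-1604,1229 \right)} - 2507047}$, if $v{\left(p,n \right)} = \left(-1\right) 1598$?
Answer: $i \sqrt{2508645} \approx 1583.9 i$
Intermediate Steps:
$v{\left(p,n \right)} = -1598$
$\sqrt{v{\left(-1604,1229 \right)} - 2507047} = \sqrt{-1598 - 2507047} = \sqrt{-2508645} = i \sqrt{2508645}$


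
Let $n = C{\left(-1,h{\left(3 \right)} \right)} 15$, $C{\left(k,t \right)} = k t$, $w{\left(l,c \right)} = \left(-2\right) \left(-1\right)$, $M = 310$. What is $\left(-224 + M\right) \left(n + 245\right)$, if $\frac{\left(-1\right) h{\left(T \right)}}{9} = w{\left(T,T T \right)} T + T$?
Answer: $125560$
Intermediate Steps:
$w{\left(l,c \right)} = 2$
$h{\left(T \right)} = - 27 T$ ($h{\left(T \right)} = - 9 \left(2 T + T\right) = - 9 \cdot 3 T = - 27 T$)
$n = 1215$ ($n = - \left(-27\right) 3 \cdot 15 = \left(-1\right) \left(-81\right) 15 = 81 \cdot 15 = 1215$)
$\left(-224 + M\right) \left(n + 245\right) = \left(-224 + 310\right) \left(1215 + 245\right) = 86 \cdot 1460 = 125560$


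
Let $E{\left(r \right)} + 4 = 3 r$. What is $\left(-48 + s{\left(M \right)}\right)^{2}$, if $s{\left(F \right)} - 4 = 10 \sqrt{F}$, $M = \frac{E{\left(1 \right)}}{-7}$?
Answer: $\frac{13652}{7} - \frac{880 \sqrt{7}}{7} \approx 1617.7$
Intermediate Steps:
$E{\left(r \right)} = -4 + 3 r$
$M = \frac{1}{7}$ ($M = \frac{-4 + 3 \cdot 1}{-7} = \left(-4 + 3\right) \left(- \frac{1}{7}\right) = \left(-1\right) \left(- \frac{1}{7}\right) = \frac{1}{7} \approx 0.14286$)
$s{\left(F \right)} = 4 + 10 \sqrt{F}$
$\left(-48 + s{\left(M \right)}\right)^{2} = \left(-48 + \left(4 + \frac{10}{\sqrt{7}}\right)\right)^{2} = \left(-48 + \left(4 + 10 \frac{\sqrt{7}}{7}\right)\right)^{2} = \left(-48 + \left(4 + \frac{10 \sqrt{7}}{7}\right)\right)^{2} = \left(-44 + \frac{10 \sqrt{7}}{7}\right)^{2}$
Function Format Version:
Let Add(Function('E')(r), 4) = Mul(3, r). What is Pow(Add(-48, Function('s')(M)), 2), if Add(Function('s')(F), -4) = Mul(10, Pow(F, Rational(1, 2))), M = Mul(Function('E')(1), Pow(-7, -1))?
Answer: Add(Rational(13652, 7), Mul(Rational(-880, 7), Pow(7, Rational(1, 2)))) ≈ 1617.7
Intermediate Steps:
Function('E')(r) = Add(-4, Mul(3, r))
M = Rational(1, 7) (M = Mul(Add(-4, Mul(3, 1)), Pow(-7, -1)) = Mul(Add(-4, 3), Rational(-1, 7)) = Mul(-1, Rational(-1, 7)) = Rational(1, 7) ≈ 0.14286)
Function('s')(F) = Add(4, Mul(10, Pow(F, Rational(1, 2))))
Pow(Add(-48, Function('s')(M)), 2) = Pow(Add(-48, Add(4, Mul(10, Pow(Rational(1, 7), Rational(1, 2))))), 2) = Pow(Add(-48, Add(4, Mul(10, Mul(Rational(1, 7), Pow(7, Rational(1, 2)))))), 2) = Pow(Add(-48, Add(4, Mul(Rational(10, 7), Pow(7, Rational(1, 2))))), 2) = Pow(Add(-44, Mul(Rational(10, 7), Pow(7, Rational(1, 2)))), 2)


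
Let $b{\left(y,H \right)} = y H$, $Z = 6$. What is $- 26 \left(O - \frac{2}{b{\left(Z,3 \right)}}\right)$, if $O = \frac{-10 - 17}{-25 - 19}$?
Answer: $- \frac{2587}{198} \approx -13.066$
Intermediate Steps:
$b{\left(y,H \right)} = H y$
$O = \frac{27}{44}$ ($O = - \frac{27}{-44} = \left(-27\right) \left(- \frac{1}{44}\right) = \frac{27}{44} \approx 0.61364$)
$- 26 \left(O - \frac{2}{b{\left(Z,3 \right)}}\right) = - 26 \left(\frac{27}{44} - \frac{2}{3 \cdot 6}\right) = - 26 \left(\frac{27}{44} - \frac{2}{18}\right) = - 26 \left(\frac{27}{44} - \frac{1}{9}\right) = \left(-26\right) \frac{199}{396} = - \frac{2587}{198}$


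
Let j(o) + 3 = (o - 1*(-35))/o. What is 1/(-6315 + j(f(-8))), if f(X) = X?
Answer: -8/50571 ≈ -0.00015819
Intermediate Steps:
j(o) = -3 + (35 + o)/o (j(o) = -3 + (o - 1*(-35))/o = -3 + (o + 35)/o = -3 + (35 + o)/o)
1/(-6315 + j(f(-8))) = 1/(-6315 + (-2 + 35/(-8))) = 1/(-6315 + (-2 + 35*(-⅛))) = 1/(-6315 + (-2 - 35/8)) = 1/(-6315 - 51/8) = 1/(-50571/8) = -8/50571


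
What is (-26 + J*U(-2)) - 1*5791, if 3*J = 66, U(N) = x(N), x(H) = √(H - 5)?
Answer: -5817 + 22*I*√7 ≈ -5817.0 + 58.207*I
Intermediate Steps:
x(H) = √(-5 + H)
U(N) = √(-5 + N)
J = 22 (J = (⅓)*66 = 22)
(-26 + J*U(-2)) - 1*5791 = (-26 + 22*√(-5 - 2)) - 1*5791 = (-26 + 22*√(-7)) - 5791 = (-26 + 22*(I*√7)) - 5791 = (-26 + 22*I*√7) - 5791 = -5817 + 22*I*√7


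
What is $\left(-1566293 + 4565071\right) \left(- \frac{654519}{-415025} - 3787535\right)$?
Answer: $- \frac{4713842289034077968}{415025} \approx -1.1358 \cdot 10^{13}$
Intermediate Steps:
$\left(-1566293 + 4565071\right) \left(- \frac{654519}{-415025} - 3787535\right) = 2998778 \left(\left(-654519\right) \left(- \frac{1}{415025}\right) - 3787535\right) = 2998778 \left(\frac{654519}{415025} - 3787535\right) = 2998778 \left(- \frac{1571921058856}{415025}\right) = - \frac{4713842289034077968}{415025}$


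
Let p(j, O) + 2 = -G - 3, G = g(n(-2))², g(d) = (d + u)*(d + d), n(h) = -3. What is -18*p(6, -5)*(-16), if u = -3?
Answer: -374688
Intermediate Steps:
g(d) = 2*d*(-3 + d) (g(d) = (d - 3)*(d + d) = (-3 + d)*(2*d) = 2*d*(-3 + d))
G = 1296 (G = (2*(-3)*(-3 - 3))² = (2*(-3)*(-6))² = 36² = 1296)
p(j, O) = -1301 (p(j, O) = -2 + (-1*1296 - 3) = -2 + (-1296 - 3) = -2 - 1299 = -1301)
-18*p(6, -5)*(-16) = -18*(-1301)*(-16) = 23418*(-16) = -374688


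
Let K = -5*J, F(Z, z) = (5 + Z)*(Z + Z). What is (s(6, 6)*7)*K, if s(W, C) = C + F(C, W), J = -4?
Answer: 19320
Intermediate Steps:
F(Z, z) = 2*Z*(5 + Z) (F(Z, z) = (5 + Z)*(2*Z) = 2*Z*(5 + Z))
s(W, C) = C + 2*C*(5 + C)
K = 20 (K = -5*(-4) = 20)
(s(6, 6)*7)*K = ((6*(11 + 2*6))*7)*20 = ((6*(11 + 12))*7)*20 = ((6*23)*7)*20 = (138*7)*20 = 966*20 = 19320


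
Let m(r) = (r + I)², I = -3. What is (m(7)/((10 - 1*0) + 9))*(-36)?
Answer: -576/19 ≈ -30.316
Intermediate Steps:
m(r) = (-3 + r)² (m(r) = (r - 3)² = (-3 + r)²)
(m(7)/((10 - 1*0) + 9))*(-36) = ((-3 + 7)²/((10 - 1*0) + 9))*(-36) = (4²/((10 + 0) + 9))*(-36) = (16/(10 + 9))*(-36) = (16/19)*(-36) = -576/19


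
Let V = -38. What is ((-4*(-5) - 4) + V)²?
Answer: 484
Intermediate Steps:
((-4*(-5) - 4) + V)² = ((-4*(-5) - 4) - 38)² = ((20 - 4) - 38)² = (16 - 38)² = (-22)² = 484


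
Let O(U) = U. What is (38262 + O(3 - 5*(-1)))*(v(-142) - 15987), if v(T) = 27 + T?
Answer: -616223540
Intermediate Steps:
(38262 + O(3 - 5*(-1)))*(v(-142) - 15987) = (38262 + (3 - 5*(-1)))*((27 - 142) - 15987) = (38262 + (3 + 5))*(-115 - 15987) = (38262 + 8)*(-16102) = 38270*(-16102) = -616223540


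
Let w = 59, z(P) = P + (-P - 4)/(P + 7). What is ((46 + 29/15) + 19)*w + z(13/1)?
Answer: 237673/60 ≈ 3961.2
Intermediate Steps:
z(P) = P + (-4 - P)/(7 + P)
((46 + 29/15) + 19)*w + z(13/1) = ((46 + 29/15) + 19)*59 + (-4 + (13/1)² + 6*(13/1))/(7 + 13/1) = ((46 + 29*(1/15)) + 19)*59 + (-4 + (13*1)² + 6*(13*1))/(7 + 13*1) = ((46 + 29/15) + 19)*59 + (-4 + 13² + 6*13)/(7 + 13) = (719/15 + 19)*59 + (-4 + 169 + 78)/20 = (1004/15)*59 + (1/20)*243 = 59236/15 + 243/20 = 237673/60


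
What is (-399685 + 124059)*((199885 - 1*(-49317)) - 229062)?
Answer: -5551107640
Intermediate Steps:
(-399685 + 124059)*((199885 - 1*(-49317)) - 229062) = -275626*((199885 + 49317) - 229062) = -275626*(249202 - 229062) = -275626*20140 = -5551107640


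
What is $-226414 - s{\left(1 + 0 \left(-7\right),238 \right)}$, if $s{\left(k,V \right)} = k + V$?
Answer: $-226653$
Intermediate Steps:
$s{\left(k,V \right)} = V + k$
$-226414 - s{\left(1 + 0 \left(-7\right),238 \right)} = -226414 - \left(238 + \left(1 + 0 \left(-7\right)\right)\right) = -226414 - \left(238 + \left(1 + 0\right)\right) = -226414 - \left(238 + 1\right) = -226414 - 239 = -226653$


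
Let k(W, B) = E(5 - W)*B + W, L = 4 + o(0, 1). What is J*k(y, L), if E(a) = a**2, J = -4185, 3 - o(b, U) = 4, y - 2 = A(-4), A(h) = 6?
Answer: -146475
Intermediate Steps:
y = 8 (y = 2 + 6 = 8)
o(b, U) = -1 (o(b, U) = 3 - 1*4 = 3 - 4 = -1)
L = 3 (L = 4 - 1 = 3)
k(W, B) = W + B*(5 - W)**2 (k(W, B) = (5 - W)**2*B + W = B*(5 - W)**2 + W = W + B*(5 - W)**2)
J*k(y, L) = -4185*(8 + 3*(-5 + 8)**2) = -4185*(8 + 3*3**2) = -4185*(8 + 3*9) = -4185*(8 + 27) = -4185*35 = -146475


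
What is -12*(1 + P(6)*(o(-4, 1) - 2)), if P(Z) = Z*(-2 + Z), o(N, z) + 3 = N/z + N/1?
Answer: 3732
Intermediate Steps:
o(N, z) = -3 + N + N/z (o(N, z) = -3 + (N/z + N/1) = -3 + (N/z + N*1) = -3 + (N/z + N) = -3 + (N + N/z) = -3 + N + N/z)
-12*(1 + P(6)*(o(-4, 1) - 2)) = -12*(1 + (6*(-2 + 6))*((-3 - 4 - 4/1) - 2)) = -12*(1 + (6*4)*((-3 - 4 - 4*1) - 2)) = -12*(1 + 24*((-3 - 4 - 4) - 2)) = -12*(1 + 24*(-11 - 2)) = -12*(1 + 24*(-13)) = -12*(1 - 312) = -12*(-311) = 3732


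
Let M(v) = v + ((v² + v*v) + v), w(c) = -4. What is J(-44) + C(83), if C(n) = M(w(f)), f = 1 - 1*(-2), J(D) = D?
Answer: -20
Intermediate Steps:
f = 3 (f = 1 + 2 = 3)
M(v) = 2*v + 2*v² (M(v) = v + ((v² + v²) + v) = v + (2*v² + v) = v + (v + 2*v²) = 2*v + 2*v²)
C(n) = 24 (C(n) = 2*(-4)*(1 - 4) = 2*(-4)*(-3) = 24)
J(-44) + C(83) = -44 + 24 = -20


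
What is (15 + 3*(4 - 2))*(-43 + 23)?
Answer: -420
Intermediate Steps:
(15 + 3*(4 - 2))*(-43 + 23) = (15 + 3*2)*(-20) = (15 + 6)*(-20) = 21*(-20) = -420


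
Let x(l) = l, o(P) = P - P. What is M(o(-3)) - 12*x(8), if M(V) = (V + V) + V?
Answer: -96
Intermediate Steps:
o(P) = 0
M(V) = 3*V (M(V) = 2*V + V = 3*V)
M(o(-3)) - 12*x(8) = 3*0 - 12*8 = 0 - 96 = -96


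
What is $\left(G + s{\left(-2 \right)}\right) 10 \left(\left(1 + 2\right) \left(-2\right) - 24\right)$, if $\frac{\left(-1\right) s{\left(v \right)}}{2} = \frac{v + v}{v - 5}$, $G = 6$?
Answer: $- \frac{10200}{7} \approx -1457.1$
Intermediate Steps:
$s{\left(v \right)} = - \frac{4 v}{-5 + v}$ ($s{\left(v \right)} = - 2 \frac{v + v}{v - 5} = - 2 \frac{2 v}{-5 + v} = - \frac{4 v}{-5 + v}$)
$\left(G + s{\left(-2 \right)}\right) 10 \left(\left(1 + 2\right) \left(-2\right) - 24\right) = \left(6 - - \frac{8}{-5 - 2}\right) 10 \left(\left(1 + 2\right) \left(-2\right) - 24\right) = \left(6 - - \frac{8}{-7}\right) 10 \left(3 \left(-2\right) - 24\right) = \left(6 - \left(-8\right) \left(- \frac{1}{7}\right)\right) 10 \left(-6 - 24\right) = \left(6 - \frac{8}{7}\right) 10 \left(-30\right) = \frac{34}{7} \cdot 10 \left(-30\right) = \frac{340}{7} \left(-30\right) = - \frac{10200}{7}$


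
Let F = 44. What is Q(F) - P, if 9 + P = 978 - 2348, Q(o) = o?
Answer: 1423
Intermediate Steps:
P = -1379 (P = -9 + (978 - 2348) = -9 - 1370 = -1379)
Q(F) - P = 44 - 1*(-1379) = 44 + 1379 = 1423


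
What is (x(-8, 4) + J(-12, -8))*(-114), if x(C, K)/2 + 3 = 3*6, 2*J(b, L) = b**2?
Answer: -11628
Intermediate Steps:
J(b, L) = b**2/2
x(C, K) = 30 (x(C, K) = -6 + 2*(3*6) = -6 + 2*18 = -6 + 36 = 30)
(x(-8, 4) + J(-12, -8))*(-114) = (30 + (1/2)*(-12)**2)*(-114) = (30 + (1/2)*144)*(-114) = (30 + 72)*(-114) = 102*(-114) = -11628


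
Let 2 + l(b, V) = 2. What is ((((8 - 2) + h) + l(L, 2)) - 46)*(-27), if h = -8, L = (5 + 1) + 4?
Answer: 1296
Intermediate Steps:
L = 10 (L = 6 + 4 = 10)
l(b, V) = 0 (l(b, V) = -2 + 2 = 0)
((((8 - 2) + h) + l(L, 2)) - 46)*(-27) = ((((8 - 2) - 8) + 0) - 46)*(-27) = (((6 - 8) + 0) - 46)*(-27) = ((-2 + 0) - 46)*(-27) = (-2 - 46)*(-27) = -48*(-27) = 1296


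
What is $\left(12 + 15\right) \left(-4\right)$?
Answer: $-108$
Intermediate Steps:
$\left(12 + 15\right) \left(-4\right) = 27 \left(-4\right) = -108$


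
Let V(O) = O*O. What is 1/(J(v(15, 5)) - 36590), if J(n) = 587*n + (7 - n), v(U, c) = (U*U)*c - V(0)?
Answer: 1/622667 ≈ 1.6060e-6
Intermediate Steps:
V(O) = O**2
v(U, c) = c*U**2 (v(U, c) = (U*U)*c - 1*0**2 = U**2*c - 1*0 = c*U**2 + 0 = c*U**2)
J(n) = 7 + 586*n
1/(J(v(15, 5)) - 36590) = 1/((7 + 586*(5*15**2)) - 36590) = 1/((7 + 586*(5*225)) - 36590) = 1/((7 + 586*1125) - 36590) = 1/((7 + 659250) - 36590) = 1/(659257 - 36590) = 1/622667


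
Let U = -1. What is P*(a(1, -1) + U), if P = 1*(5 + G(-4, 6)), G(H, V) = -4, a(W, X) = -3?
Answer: -4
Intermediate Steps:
P = 1 (P = 1*(5 - 4) = 1*1 = 1)
P*(a(1, -1) + U) = 1*(-3 - 1) = 1*(-4) = -4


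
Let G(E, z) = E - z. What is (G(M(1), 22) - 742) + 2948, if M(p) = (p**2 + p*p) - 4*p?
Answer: 2182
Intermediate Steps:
M(p) = -4*p + 2*p**2 (M(p) = (p**2 + p**2) - 4*p = 2*p**2 - 4*p = -4*p + 2*p**2)
(G(M(1), 22) - 742) + 2948 = ((2*1*(-2 + 1) - 1*22) - 742) + 2948 = ((2*1*(-1) - 22) - 742) + 2948 = ((-2 - 22) - 742) + 2948 = (-24 - 742) + 2948 = -766 + 2948 = 2182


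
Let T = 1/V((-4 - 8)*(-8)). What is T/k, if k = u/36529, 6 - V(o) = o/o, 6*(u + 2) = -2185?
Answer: -219174/10985 ≈ -19.952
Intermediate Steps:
u = -2197/6 (u = -2 + (⅙)*(-2185) = -2 - 2185/6 = -2197/6 ≈ -366.17)
V(o) = 5 (V(o) = 6 - o/o = 6 - 1*1 = 6 - 1 = 5)
T = ⅕ (T = 1/5 = ⅕ ≈ 0.20000)
k = -2197/219174 (k = -2197/6/36529 = -2197/6*1/36529 = -2197/219174 ≈ -0.010024)
T/k = 1/(5*(-2197/219174)) = (⅕)*(-219174/2197) = -219174/10985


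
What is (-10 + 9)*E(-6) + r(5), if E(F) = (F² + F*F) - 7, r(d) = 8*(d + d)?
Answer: 15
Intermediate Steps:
r(d) = 16*d (r(d) = 8*(2*d) = 16*d)
E(F) = -7 + 2*F² (E(F) = (F² + F²) - 7 = 2*F² - 7 = -7 + 2*F²)
(-10 + 9)*E(-6) + r(5) = (-10 + 9)*(-7 + 2*(-6)²) + 16*5 = -(-7 + 2*36) + 80 = -(-7 + 72) + 80 = -1*65 + 80 = -65 + 80 = 15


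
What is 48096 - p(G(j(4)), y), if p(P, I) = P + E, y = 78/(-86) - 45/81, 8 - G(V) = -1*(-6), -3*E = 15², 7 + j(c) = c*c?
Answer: 48169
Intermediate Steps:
j(c) = -7 + c² (j(c) = -7 + c*c = -7 + c²)
E = -75 (E = -⅓*15² = -⅓*225 = -75)
G(V) = 2 (G(V) = 8 - (-1)*(-6) = 8 - 1*6 = 8 - 6 = 2)
y = -566/387 (y = 78*(-1/86) - 45*1/81 = -39/43 - 5/9 = -566/387 ≈ -1.4625)
p(P, I) = -75 + P (p(P, I) = P - 75 = -75 + P)
48096 - p(G(j(4)), y) = 48096 - (-75 + 2) = 48096 - 1*(-73) = 48096 + 73 = 48169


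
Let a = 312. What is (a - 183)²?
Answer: 16641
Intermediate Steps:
(a - 183)² = (312 - 183)² = 129² = 16641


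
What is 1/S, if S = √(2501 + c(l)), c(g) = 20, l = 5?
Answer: √2521/2521 ≈ 0.019917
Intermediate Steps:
S = √2521 (S = √(2501 + 20) = √2521 ≈ 50.210)
1/S = 1/(√2521) = √2521/2521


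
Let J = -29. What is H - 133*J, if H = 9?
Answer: 3866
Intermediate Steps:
H - 133*J = 9 - 133*(-29) = 9 + 3857 = 3866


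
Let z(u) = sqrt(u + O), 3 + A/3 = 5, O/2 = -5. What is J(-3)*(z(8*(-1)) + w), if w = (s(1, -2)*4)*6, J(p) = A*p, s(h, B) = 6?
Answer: -2592 - 54*I*sqrt(2) ≈ -2592.0 - 76.368*I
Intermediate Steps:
O = -10 (O = 2*(-5) = -10)
A = 6 (A = -9 + 3*5 = -9 + 15 = 6)
z(u) = sqrt(-10 + u) (z(u) = sqrt(u - 10) = sqrt(-10 + u))
J(p) = 6*p
w = 144 (w = (6*4)*6 = 24*6 = 144)
J(-3)*(z(8*(-1)) + w) = (6*(-3))*(sqrt(-10 + 8*(-1)) + 144) = -18*(sqrt(-10 - 8) + 144) = -18*(sqrt(-18) + 144) = -18*(3*I*sqrt(2) + 144) = -18*(144 + 3*I*sqrt(2)) = -2592 - 54*I*sqrt(2)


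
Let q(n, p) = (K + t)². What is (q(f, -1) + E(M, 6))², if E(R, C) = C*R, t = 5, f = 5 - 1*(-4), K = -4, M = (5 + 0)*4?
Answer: 14641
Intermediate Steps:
M = 20 (M = 5*4 = 20)
f = 9 (f = 5 + 4 = 9)
q(n, p) = 1 (q(n, p) = (-4 + 5)² = 1² = 1)
(q(f, -1) + E(M, 6))² = (1 + 6*20)² = (1 + 120)² = 121² = 14641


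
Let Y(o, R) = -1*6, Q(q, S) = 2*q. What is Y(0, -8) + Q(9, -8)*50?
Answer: 894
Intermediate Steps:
Y(o, R) = -6
Y(0, -8) + Q(9, -8)*50 = -6 + (2*9)*50 = -6 + 18*50 = -6 + 900 = 894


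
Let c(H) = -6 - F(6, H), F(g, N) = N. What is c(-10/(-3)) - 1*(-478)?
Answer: 1406/3 ≈ 468.67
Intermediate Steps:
c(H) = -6 - H
c(-10/(-3)) - 1*(-478) = (-6 - (-10)/(-3)) - 1*(-478) = (-6 - (-10)*(-1)/3) + 478 = (-6 - 1*10/3) + 478 = (-6 - 10/3) + 478 = -28/3 + 478 = 1406/3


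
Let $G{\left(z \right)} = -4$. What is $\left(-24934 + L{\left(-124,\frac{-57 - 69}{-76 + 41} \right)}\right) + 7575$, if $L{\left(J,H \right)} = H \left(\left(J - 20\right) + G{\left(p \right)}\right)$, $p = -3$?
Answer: $- \frac{89459}{5} \approx -17892.0$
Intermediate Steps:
$L{\left(J,H \right)} = H \left(-24 + J\right)$ ($L{\left(J,H \right)} = H \left(\left(J - 20\right) - 4\right) = H \left(\left(-20 + J\right) - 4\right) = H \left(-24 + J\right)$)
$\left(-24934 + L{\left(-124,\frac{-57 - 69}{-76 + 41} \right)}\right) + 7575 = \left(-24934 + \frac{-57 - 69}{-76 + 41} \left(-24 - 124\right)\right) + 7575 = \left(-24934 + - \frac{126}{-35} \left(-148\right)\right) + 7575 = \left(-24934 + \left(-126\right) \left(- \frac{1}{35}\right) \left(-148\right)\right) + 7575 = \left(-24934 + \frac{18}{5} \left(-148\right)\right) + 7575 = \left(-24934 - \frac{2664}{5}\right) + 7575 = - \frac{127334}{5} + 7575 = - \frac{89459}{5}$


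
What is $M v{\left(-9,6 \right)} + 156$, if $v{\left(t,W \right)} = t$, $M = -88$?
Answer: $948$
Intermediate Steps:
$M v{\left(-9,6 \right)} + 156 = \left(-88\right) \left(-9\right) + 156 = 792 + 156 = 948$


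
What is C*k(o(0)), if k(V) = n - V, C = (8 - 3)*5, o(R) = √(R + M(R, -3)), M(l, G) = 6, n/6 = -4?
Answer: -600 - 25*√6 ≈ -661.24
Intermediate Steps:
n = -24 (n = 6*(-4) = -24)
o(R) = √(6 + R) (o(R) = √(R + 6) = √(6 + R))
C = 25 (C = 5*5 = 25)
k(V) = -24 - V
C*k(o(0)) = 25*(-24 - √(6 + 0)) = 25*(-24 - √6) = -600 - 25*√6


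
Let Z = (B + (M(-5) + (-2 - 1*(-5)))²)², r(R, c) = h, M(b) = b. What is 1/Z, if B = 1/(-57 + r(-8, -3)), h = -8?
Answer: 4225/67081 ≈ 0.062984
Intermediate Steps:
r(R, c) = -8
B = -1/65 (B = 1/(-57 - 8) = 1/(-65) = -1/65 ≈ -0.015385)
Z = 67081/4225 (Z = (-1/65 + (-5 + (-2 - 1*(-5)))²)² = (-1/65 + (-5 + (-2 + 5))²)² = (-1/65 + (-5 + 3)²)² = (-1/65 + (-2)²)² = (-1/65 + 4)² = (259/65)² = 67081/4225 ≈ 15.877)
1/Z = 1/(67081/4225) = 4225/67081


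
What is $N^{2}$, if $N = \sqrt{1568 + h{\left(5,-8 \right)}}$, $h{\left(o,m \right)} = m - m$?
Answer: $1568$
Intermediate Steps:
$h{\left(o,m \right)} = 0$
$N = 28 \sqrt{2}$ ($N = \sqrt{1568 + 0} = \sqrt{1568} = 28 \sqrt{2} \approx 39.598$)
$N^{2} = \left(28 \sqrt{2}\right)^{2} = 1568$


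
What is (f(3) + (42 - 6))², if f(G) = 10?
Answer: 2116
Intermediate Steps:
(f(3) + (42 - 6))² = (10 + (42 - 6))² = (10 + 36)² = 46² = 2116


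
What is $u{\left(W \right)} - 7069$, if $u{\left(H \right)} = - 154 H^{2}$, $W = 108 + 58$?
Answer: $-4250693$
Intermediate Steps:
$W = 166$
$u{\left(W \right)} - 7069 = - 154 \cdot 166^{2} - 7069 = \left(-154\right) 27556 - 7069 = -4243624 - 7069 = -4250693$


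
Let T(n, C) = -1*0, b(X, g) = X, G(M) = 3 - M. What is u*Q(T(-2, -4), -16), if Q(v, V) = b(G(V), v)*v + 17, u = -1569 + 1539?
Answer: -510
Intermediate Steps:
u = -30
T(n, C) = 0
Q(v, V) = 17 + v*(3 - V) (Q(v, V) = (3 - V)*v + 17 = v*(3 - V) + 17 = 17 + v*(3 - V))
u*Q(T(-2, -4), -16) = -30*(17 - 1*0*(-3 - 16)) = -30*(17 - 1*0*(-19)) = -30*(17 + 0) = -30*17 = -510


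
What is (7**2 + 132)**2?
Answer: 32761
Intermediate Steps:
(7**2 + 132)**2 = (49 + 132)**2 = 181**2 = 32761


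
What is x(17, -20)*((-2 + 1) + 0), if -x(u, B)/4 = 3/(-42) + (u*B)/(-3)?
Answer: 9514/21 ≈ 453.05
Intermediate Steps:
x(u, B) = 2/7 + 4*B*u/3 (x(u, B) = -4*(3/(-42) + (u*B)/(-3)) = -4*(3*(-1/42) + (B*u)*(-⅓)) = -4*(-1/14 - B*u/3) = 2/7 + 4*B*u/3)
x(17, -20)*((-2 + 1) + 0) = (2/7 + (4/3)*(-20)*17)*((-2 + 1) + 0) = (2/7 - 1360/3)*(-1 + 0) = -9514/21*(-1) = 9514/21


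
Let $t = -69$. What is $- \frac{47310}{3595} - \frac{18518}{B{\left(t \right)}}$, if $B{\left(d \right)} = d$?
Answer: $\frac{12661564}{49611} \approx 255.22$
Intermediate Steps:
$- \frac{47310}{3595} - \frac{18518}{B{\left(t \right)}} = - \frac{47310}{3595} - \frac{18518}{-69} = \left(-47310\right) \frac{1}{3595} - - \frac{18518}{69} = - \frac{9462}{719} + \frac{18518}{69} = \frac{12661564}{49611}$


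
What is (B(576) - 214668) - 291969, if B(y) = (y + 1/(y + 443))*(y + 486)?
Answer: 107072487/1019 ≈ 1.0508e+5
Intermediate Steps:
B(y) = (486 + y)*(y + 1/(443 + y)) (B(y) = (y + 1/(443 + y))*(486 + y) = (486 + y)*(y + 1/(443 + y)))
(B(576) - 214668) - 291969 = ((486 + 576**3 + 929*576**2 + 215299*576)/(443 + 576) - 214668) - 291969 = ((486 + 191102976 + 929*331776 + 124012224)/1019 - 214668) - 291969 = ((486 + 191102976 + 308219904 + 124012224)/1019 - 214668) - 291969 = ((1/1019)*623335590 - 214668) - 291969 = (623335590/1019 - 214668) - 291969 = 404588898/1019 - 291969 = 107072487/1019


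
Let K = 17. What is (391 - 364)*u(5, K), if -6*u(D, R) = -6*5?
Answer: 135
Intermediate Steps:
u(D, R) = 5 (u(D, R) = -(-1)*5 = -⅙*(-30) = 5)
(391 - 364)*u(5, K) = (391 - 364)*5 = 27*5 = 135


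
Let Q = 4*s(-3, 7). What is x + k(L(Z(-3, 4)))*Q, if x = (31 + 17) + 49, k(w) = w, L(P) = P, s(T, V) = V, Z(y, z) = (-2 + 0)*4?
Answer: -127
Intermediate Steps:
Z(y, z) = -8 (Z(y, z) = -2*4 = -8)
x = 97 (x = 48 + 49 = 97)
Q = 28 (Q = 4*7 = 28)
x + k(L(Z(-3, 4)))*Q = 97 - 8*28 = 97 - 224 = -127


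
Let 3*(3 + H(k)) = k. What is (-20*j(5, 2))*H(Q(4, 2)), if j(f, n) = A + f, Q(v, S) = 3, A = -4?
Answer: 40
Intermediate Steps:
j(f, n) = -4 + f
H(k) = -3 + k/3
(-20*j(5, 2))*H(Q(4, 2)) = (-20*(-4 + 5))*(-3 + (⅓)*3) = (-20*1)*(-3 + 1) = -20*(-2) = 40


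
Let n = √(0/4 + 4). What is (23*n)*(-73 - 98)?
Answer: -7866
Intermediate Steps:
n = 2 (n = √(0*(¼) + 4) = √(0 + 4) = √4 = 2)
(23*n)*(-73 - 98) = (23*2)*(-73 - 98) = 46*(-171) = -7866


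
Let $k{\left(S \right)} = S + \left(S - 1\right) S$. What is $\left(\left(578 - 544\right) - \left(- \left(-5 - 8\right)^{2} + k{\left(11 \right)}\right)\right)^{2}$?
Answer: $6724$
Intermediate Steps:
$k{\left(S \right)} = S + S \left(-1 + S\right)$ ($k{\left(S \right)} = S + \left(-1 + S\right) S = S + S \left(-1 + S\right)$)
$\left(\left(578 - 544\right) - \left(- \left(-5 - 8\right)^{2} + k{\left(11 \right)}\right)\right)^{2} = \left(\left(578 - 544\right) + \left(\left(-5 - 8\right)^{2} - 11^{2}\right)\right)^{2} = \left(\left(578 - 544\right) + \left(\left(-13\right)^{2} - 121\right)\right)^{2} = \left(34 + \left(169 - 121\right)\right)^{2} = \left(34 + 48\right)^{2} = 82^{2} = 6724$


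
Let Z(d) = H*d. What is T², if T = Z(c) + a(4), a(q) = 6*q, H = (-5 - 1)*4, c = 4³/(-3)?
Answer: 287296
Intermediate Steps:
c = -64/3 (c = 64*(-⅓) = -64/3 ≈ -21.333)
H = -24 (H = -6*4 = -24)
Z(d) = -24*d
T = 536 (T = -24*(-64/3) + 6*4 = 512 + 24 = 536)
T² = 536² = 287296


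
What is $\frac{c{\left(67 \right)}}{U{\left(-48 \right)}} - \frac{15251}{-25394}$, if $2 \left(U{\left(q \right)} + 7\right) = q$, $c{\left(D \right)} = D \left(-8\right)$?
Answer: $\frac{14083965}{787214} \approx 17.891$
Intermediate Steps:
$c{\left(D \right)} = - 8 D$
$U{\left(q \right)} = -7 + \frac{q}{2}$
$\frac{c{\left(67 \right)}}{U{\left(-48 \right)}} - \frac{15251}{-25394} = \frac{\left(-8\right) 67}{-7 + \frac{1}{2} \left(-48\right)} - \frac{15251}{-25394} = - \frac{536}{-7 - 24} - - \frac{15251}{25394} = - \frac{536}{-31} + \frac{15251}{25394} = \left(-536\right) \left(- \frac{1}{31}\right) + \frac{15251}{25394} = \frac{536}{31} + \frac{15251}{25394} = \frac{14083965}{787214}$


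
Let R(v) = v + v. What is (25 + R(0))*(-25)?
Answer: -625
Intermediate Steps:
R(v) = 2*v
(25 + R(0))*(-25) = (25 + 2*0)*(-25) = (25 + 0)*(-25) = 25*(-25) = -625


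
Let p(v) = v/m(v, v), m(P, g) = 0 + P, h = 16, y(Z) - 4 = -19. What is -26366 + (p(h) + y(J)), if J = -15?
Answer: -26380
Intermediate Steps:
y(Z) = -15 (y(Z) = 4 - 19 = -15)
m(P, g) = P
p(v) = 1 (p(v) = v/v = 1)
-26366 + (p(h) + y(J)) = -26366 + (1 - 15) = -26366 - 14 = -26380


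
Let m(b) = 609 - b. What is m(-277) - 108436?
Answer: -107550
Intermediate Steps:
m(-277) - 108436 = (609 - 1*(-277)) - 108436 = (609 + 277) - 108436 = 886 - 108436 = -107550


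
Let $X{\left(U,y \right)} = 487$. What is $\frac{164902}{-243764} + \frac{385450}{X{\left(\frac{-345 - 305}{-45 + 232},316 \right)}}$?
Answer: $\frac{46939263263}{59356534} \approx 790.8$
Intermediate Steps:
$\frac{164902}{-243764} + \frac{385450}{X{\left(\frac{-345 - 305}{-45 + 232},316 \right)}} = \frac{164902}{-243764} + \frac{385450}{487} = 164902 \left(- \frac{1}{243764}\right) + 385450 \cdot \frac{1}{487} = - \frac{82451}{121882} + \frac{385450}{487} = \frac{46939263263}{59356534}$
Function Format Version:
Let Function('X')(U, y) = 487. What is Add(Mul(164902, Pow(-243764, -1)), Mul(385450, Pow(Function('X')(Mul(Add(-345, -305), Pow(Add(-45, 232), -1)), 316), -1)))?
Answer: Rational(46939263263, 59356534) ≈ 790.80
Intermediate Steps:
Add(Mul(164902, Pow(-243764, -1)), Mul(385450, Pow(Function('X')(Mul(Add(-345, -305), Pow(Add(-45, 232), -1)), 316), -1))) = Add(Mul(164902, Pow(-243764, -1)), Mul(385450, Pow(487, -1))) = Add(Mul(164902, Rational(-1, 243764)), Mul(385450, Rational(1, 487))) = Add(Rational(-82451, 121882), Rational(385450, 487)) = Rational(46939263263, 59356534)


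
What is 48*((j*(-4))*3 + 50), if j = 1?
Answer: 1824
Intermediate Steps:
48*((j*(-4))*3 + 50) = 48*((1*(-4))*3 + 50) = 48*(-4*3 + 50) = 48*(-12 + 50) = 48*38 = 1824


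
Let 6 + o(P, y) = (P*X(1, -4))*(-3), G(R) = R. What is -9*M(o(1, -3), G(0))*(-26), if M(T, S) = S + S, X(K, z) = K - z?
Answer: 0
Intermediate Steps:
o(P, y) = -6 - 15*P (o(P, y) = -6 + (P*(1 - 1*(-4)))*(-3) = -6 + (P*(1 + 4))*(-3) = -6 + (P*5)*(-3) = -6 + (5*P)*(-3) = -6 - 15*P)
M(T, S) = 2*S
-9*M(o(1, -3), G(0))*(-26) = -18*0*(-26) = -9*0*(-26) = 0*(-26) = 0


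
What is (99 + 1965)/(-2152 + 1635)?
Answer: -2064/517 ≈ -3.9923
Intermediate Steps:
(99 + 1965)/(-2152 + 1635) = 2064/(-517) = 2064*(-1/517) = -2064/517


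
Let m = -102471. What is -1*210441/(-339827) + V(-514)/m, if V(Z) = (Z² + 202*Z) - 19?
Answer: -32926819912/34822412517 ≈ -0.94556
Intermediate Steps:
V(Z) = -19 + Z² + 202*Z
-1*210441/(-339827) + V(-514)/m = -1*210441/(-339827) + (-19 + (-514)² + 202*(-514))/(-102471) = -210441*(-1/339827) + (-19 + 264196 - 103828)*(-1/102471) = 210441/339827 + 160349*(-1/102471) = 210441/339827 - 160349/102471 = -32926819912/34822412517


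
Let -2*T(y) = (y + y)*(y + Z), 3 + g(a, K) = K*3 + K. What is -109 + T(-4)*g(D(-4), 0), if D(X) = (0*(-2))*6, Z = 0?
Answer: -61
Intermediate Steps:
D(X) = 0 (D(X) = 0*6 = 0)
g(a, K) = -3 + 4*K (g(a, K) = -3 + (K*3 + K) = -3 + (3*K + K) = -3 + 4*K)
T(y) = -y² (T(y) = -(y + y)*(y + 0)/2 = -2*y*y/2 = -y²)
-109 + T(-4)*g(D(-4), 0) = -109 + (-1*(-4)²)*(-3 + 4*0) = -109 + (-1*16)*(-3 + 0) = -109 - 16*(-3) = -109 + 48 = -61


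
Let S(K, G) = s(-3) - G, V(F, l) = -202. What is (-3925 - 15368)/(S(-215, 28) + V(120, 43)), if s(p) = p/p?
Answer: 19293/229 ≈ 84.249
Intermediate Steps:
s(p) = 1
S(K, G) = 1 - G
(-3925 - 15368)/(S(-215, 28) + V(120, 43)) = (-3925 - 15368)/((1 - 1*28) - 202) = -19293/((1 - 28) - 202) = -19293/(-27 - 202) = -19293/(-229) = -19293*(-1/229) = 19293/229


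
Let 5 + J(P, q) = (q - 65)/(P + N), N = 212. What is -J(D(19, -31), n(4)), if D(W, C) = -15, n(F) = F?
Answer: 1046/197 ≈ 5.3096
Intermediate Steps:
J(P, q) = -5 + (-65 + q)/(212 + P) (J(P, q) = -5 + (q - 65)/(P + 212) = -5 + (-65 + q)/(212 + P))
-J(D(19, -31), n(4)) = -(-1125 + 4 - 5*(-15))/(212 - 15) = -(-1125 + 4 + 75)/197 = -(-1046)/197 = -1*(-1046/197) = 1046/197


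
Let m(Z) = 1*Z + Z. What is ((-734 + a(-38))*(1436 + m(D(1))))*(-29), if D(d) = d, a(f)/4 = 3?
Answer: 30108844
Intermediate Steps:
a(f) = 12 (a(f) = 4*3 = 12)
m(Z) = 2*Z (m(Z) = Z + Z = 2*Z)
((-734 + a(-38))*(1436 + m(D(1))))*(-29) = ((-734 + 12)*(1436 + 2*1))*(-29) = -722*(1436 + 2)*(-29) = -722*1438*(-29) = -1038236*(-29) = 30108844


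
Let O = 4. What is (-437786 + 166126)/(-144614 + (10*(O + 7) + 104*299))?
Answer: 67915/28352 ≈ 2.3954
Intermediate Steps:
(-437786 + 166126)/(-144614 + (10*(O + 7) + 104*299)) = (-437786 + 166126)/(-144614 + (10*(4 + 7) + 104*299)) = -271660/(-144614 + (10*11 + 31096)) = -271660/(-144614 + (110 + 31096)) = -271660/(-144614 + 31206) = -271660/(-113408) = -271660*(-1/113408) = 67915/28352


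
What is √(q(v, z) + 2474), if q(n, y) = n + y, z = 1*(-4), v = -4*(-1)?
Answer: √2474 ≈ 49.739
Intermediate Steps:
v = 4
z = -4
√(q(v, z) + 2474) = √((4 - 4) + 2474) = √(0 + 2474) = √2474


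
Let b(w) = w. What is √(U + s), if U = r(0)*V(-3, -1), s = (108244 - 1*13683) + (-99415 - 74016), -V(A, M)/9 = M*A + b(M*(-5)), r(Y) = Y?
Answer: I*√78870 ≈ 280.84*I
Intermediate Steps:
V(A, M) = 45*M - 9*A*M (V(A, M) = -9*(M*A + M*(-5)) = -9*(A*M - 5*M) = -9*(-5*M + A*M) = 45*M - 9*A*M)
s = -78870 (s = (108244 - 13683) - 173431 = 94561 - 173431 = -78870)
U = 0 (U = 0*(9*(-1)*(5 - 1*(-3))) = 0*(9*(-1)*(5 + 3)) = 0*(9*(-1)*8) = 0*(-72) = 0)
√(U + s) = √(0 - 78870) = √(-78870) = I*√78870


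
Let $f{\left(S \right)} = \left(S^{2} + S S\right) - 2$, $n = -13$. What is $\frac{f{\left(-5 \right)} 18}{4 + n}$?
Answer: $-96$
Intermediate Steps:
$f{\left(S \right)} = -2 + 2 S^{2}$ ($f{\left(S \right)} = \left(S^{2} + S^{2}\right) - 2 = 2 S^{2} - 2 = -2 + 2 S^{2}$)
$\frac{f{\left(-5 \right)} 18}{4 + n} = \frac{\left(-2 + 2 \left(-5\right)^{2}\right) 18}{4 - 13} = \frac{\left(-2 + 2 \cdot 25\right) 18}{-9} = \left(-2 + 50\right) 18 \left(- \frac{1}{9}\right) = 48 \cdot 18 \left(- \frac{1}{9}\right) = 864 \left(- \frac{1}{9}\right) = -96$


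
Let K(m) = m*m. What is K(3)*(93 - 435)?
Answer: -3078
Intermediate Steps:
K(m) = m²
K(3)*(93 - 435) = 3²*(93 - 435) = 9*(-342) = -3078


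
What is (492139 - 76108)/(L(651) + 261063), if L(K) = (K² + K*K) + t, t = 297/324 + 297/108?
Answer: 1248093/3326006 ≈ 0.37525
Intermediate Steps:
t = 11/3 (t = 297*(1/324) + 297*(1/108) = 11/12 + 11/4 = 11/3 ≈ 3.6667)
L(K) = 11/3 + 2*K² (L(K) = (K² + K*K) + 11/3 = (K² + K²) + 11/3 = 2*K² + 11/3 = 11/3 + 2*K²)
(492139 - 76108)/(L(651) + 261063) = (492139 - 76108)/((11/3 + 2*651²) + 261063) = 416031/((11/3 + 2*423801) + 261063) = 416031/((11/3 + 847602) + 261063) = 416031/(2542817/3 + 261063) = 416031/(3326006/3) = 416031*(3/3326006) = 1248093/3326006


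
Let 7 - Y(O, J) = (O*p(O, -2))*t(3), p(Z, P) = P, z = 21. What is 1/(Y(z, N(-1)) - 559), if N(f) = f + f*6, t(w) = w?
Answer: -1/426 ≈ -0.0023474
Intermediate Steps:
N(f) = 7*f (N(f) = f + 6*f = 7*f)
Y(O, J) = 7 + 6*O (Y(O, J) = 7 - O*(-2)*3 = 7 - (-2*O)*3 = 7 - (-6)*O = 7 + 6*O)
1/(Y(z, N(-1)) - 559) = 1/((7 + 6*21) - 559) = 1/((7 + 126) - 559) = 1/(133 - 559) = 1/(-426) = -1/426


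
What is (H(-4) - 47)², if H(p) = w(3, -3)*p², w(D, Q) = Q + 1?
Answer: 6241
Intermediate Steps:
w(D, Q) = 1 + Q
H(p) = -2*p² (H(p) = (1 - 3)*p² = -2*p²)
(H(-4) - 47)² = (-2*(-4)² - 47)² = (-2*16 - 47)² = (-32 - 47)² = (-79)² = 6241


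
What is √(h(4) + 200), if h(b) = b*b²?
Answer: 2*√66 ≈ 16.248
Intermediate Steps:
h(b) = b³
√(h(4) + 200) = √(4³ + 200) = √(64 + 200) = √264 = 2*√66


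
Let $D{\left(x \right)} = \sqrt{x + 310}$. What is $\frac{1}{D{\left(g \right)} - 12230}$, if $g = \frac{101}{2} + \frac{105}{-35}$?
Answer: $- \frac{4892}{59829017} - \frac{\sqrt{1430}}{299145085} \approx -8.1893 \cdot 10^{-5}$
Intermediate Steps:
$g = \frac{95}{2}$ ($g = 101 \cdot \frac{1}{2} + 105 \left(- \frac{1}{35}\right) = \frac{101}{2} - 3 = \frac{95}{2} \approx 47.5$)
$D{\left(x \right)} = \sqrt{310 + x}$
$\frac{1}{D{\left(g \right)} - 12230} = \frac{1}{\sqrt{310 + \frac{95}{2}} - 12230} = \frac{1}{\sqrt{\frac{715}{2}} - 12230} = \frac{1}{\frac{\sqrt{1430}}{2} - 12230} = \frac{1}{-12230 + \frac{\sqrt{1430}}{2}}$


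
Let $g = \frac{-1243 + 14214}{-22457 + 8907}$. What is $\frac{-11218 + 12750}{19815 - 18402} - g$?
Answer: $\frac{39086623}{19146150} \approx 2.0415$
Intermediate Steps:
$g = - \frac{12971}{13550}$ ($g = \frac{12971}{-13550} = 12971 \left(- \frac{1}{13550}\right) = - \frac{12971}{13550} \approx -0.95727$)
$\frac{-11218 + 12750}{19815 - 18402} - g = \frac{-11218 + 12750}{19815 - 18402} - - \frac{12971}{13550} = \frac{1532}{1413} + \frac{12971}{13550} = \frac{39086623}{19146150}$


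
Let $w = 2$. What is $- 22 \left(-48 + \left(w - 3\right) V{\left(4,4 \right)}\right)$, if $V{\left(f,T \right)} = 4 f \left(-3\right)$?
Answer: $0$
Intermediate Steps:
$V{\left(f,T \right)} = - 12 f$
$- 22 \left(-48 + \left(w - 3\right) V{\left(4,4 \right)}\right) = - 22 \left(-48 + \left(2 - 3\right) \left(\left(-12\right) 4\right)\right) = - 22 \left(-48 - -48\right) = - 22 \left(-48 + 48\right) = \left(-22\right) 0 = 0$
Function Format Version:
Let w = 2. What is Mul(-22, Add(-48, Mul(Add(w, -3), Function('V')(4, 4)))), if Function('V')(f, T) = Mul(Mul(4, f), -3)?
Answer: 0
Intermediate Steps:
Function('V')(f, T) = Mul(-12, f)
Mul(-22, Add(-48, Mul(Add(w, -3), Function('V')(4, 4)))) = Mul(-22, Add(-48, Mul(Add(2, -3), Mul(-12, 4)))) = Mul(-22, Add(-48, Mul(-1, -48))) = Mul(-22, Add(-48, 48)) = Mul(-22, 0) = 0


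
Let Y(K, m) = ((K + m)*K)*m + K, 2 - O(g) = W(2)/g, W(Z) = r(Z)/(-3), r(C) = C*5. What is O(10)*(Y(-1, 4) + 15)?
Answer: 14/3 ≈ 4.6667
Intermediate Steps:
r(C) = 5*C
W(Z) = -5*Z/3 (W(Z) = (5*Z)/(-3) = (5*Z)*(-⅓) = -5*Z/3)
O(g) = 2 + 10/(3*g) (O(g) = 2 - (-5/3*2)/g = 2 - (-10)/(3*g) = 2 + 10/(3*g))
Y(K, m) = K + K*m*(K + m) (Y(K, m) = (K*(K + m))*m + K = K*m*(K + m) + K = K + K*m*(K + m))
O(10)*(Y(-1, 4) + 15) = (2 + (10/3)/10)*(-(1 + 4² - 1*4) + 15) = (2 + (10/3)*(⅒))*(-(1 + 16 - 4) + 15) = (2 + ⅓)*(-1*13 + 15) = 7*(-13 + 15)/3 = (7/3)*2 = 14/3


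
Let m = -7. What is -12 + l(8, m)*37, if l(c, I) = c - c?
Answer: -12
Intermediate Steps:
l(c, I) = 0
-12 + l(8, m)*37 = -12 + 0*37 = -12 + 0 = -12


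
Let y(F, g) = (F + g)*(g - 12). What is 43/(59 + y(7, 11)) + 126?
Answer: 5209/41 ≈ 127.05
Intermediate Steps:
y(F, g) = (-12 + g)*(F + g) (y(F, g) = (F + g)*(-12 + g) = (-12 + g)*(F + g))
43/(59 + y(7, 11)) + 126 = 43/(59 + (11² - 12*7 - 12*11 + 7*11)) + 126 = 43/(59 + (121 - 84 - 132 + 77)) + 126 = 43/(59 - 18) + 126 = 43/41 + 126 = 5209/41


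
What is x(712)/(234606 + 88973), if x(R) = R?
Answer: 712/323579 ≈ 0.0022004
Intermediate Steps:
x(712)/(234606 + 88973) = 712/(234606 + 88973) = 712/323579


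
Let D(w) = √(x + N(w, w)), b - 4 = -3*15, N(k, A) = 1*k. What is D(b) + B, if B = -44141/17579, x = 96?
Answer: -44141/17579 + √55 ≈ 4.9052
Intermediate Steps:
N(k, A) = k
b = -41 (b = 4 - 3*15 = 4 - 45 = -41)
B = -44141/17579 (B = -44141*1/17579 = -44141/17579 ≈ -2.5110)
D(w) = √(96 + w)
D(b) + B = √(96 - 41) - 44141/17579 = √55 - 44141/17579 = -44141/17579 + √55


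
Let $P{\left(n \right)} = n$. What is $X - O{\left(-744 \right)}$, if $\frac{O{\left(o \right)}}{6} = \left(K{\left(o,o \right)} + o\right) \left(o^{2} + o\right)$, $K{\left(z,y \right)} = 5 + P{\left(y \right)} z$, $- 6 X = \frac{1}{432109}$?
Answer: $- \frac{4753606622274842977}{2592654} \approx -1.8335 \cdot 10^{12}$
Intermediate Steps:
$X = - \frac{1}{2592654}$ ($X = - \frac{1}{6 \cdot 432109} = \left(- \frac{1}{6}\right) \frac{1}{432109} = - \frac{1}{2592654} \approx -3.8571 \cdot 10^{-7}$)
$K{\left(z,y \right)} = 5 + y z$
$O{\left(o \right)} = 6 \left(o + o^{2}\right) \left(5 + o + o^{2}\right)$ ($O{\left(o \right)} = 6 \left(\left(5 + o o\right) + o\right) \left(o^{2} + o\right) = 6 \left(\left(5 + o^{2}\right) + o\right) \left(o + o^{2}\right) = 6 \left(5 + o + o^{2}\right) \left(o + o^{2}\right) = 6 \left(o + o^{2}\right) \left(5 + o + o^{2}\right)$)
$X - O{\left(-744 \right)} = - \frac{1}{2592654} - 6 \left(-744\right) \left(5 + \left(-744\right)^{3} + 2 \left(-744\right)^{2} + 6 \left(-744\right)\right) = - \frac{1}{2592654} - 6 \left(-744\right) \left(5 - 411830784 + 2 \cdot 553536 - 4464\right) = - \frac{1}{2592654} - 6 \left(-744\right) \left(5 - 411830784 + 1107072 - 4464\right) = - \frac{1}{2592654} - 6 \left(-744\right) \left(-410728171\right) = - \frac{1}{2592654} - 1833490555344 = - \frac{4753606622274842977}{2592654}$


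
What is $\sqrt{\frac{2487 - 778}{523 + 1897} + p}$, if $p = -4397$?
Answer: $\frac{19 i \sqrt{147355}}{110} \approx 66.305 i$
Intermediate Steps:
$\sqrt{\frac{2487 - 778}{523 + 1897} + p} = \sqrt{\frac{2487 - 778}{523 + 1897} - 4397} = \sqrt{\frac{1709}{2420} - 4397} = \sqrt{- \frac{10639031}{2420}} = \frac{19 i \sqrt{147355}}{110}$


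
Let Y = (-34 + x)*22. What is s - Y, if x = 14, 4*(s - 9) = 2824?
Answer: 1155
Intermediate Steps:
s = 715 (s = 9 + (¼)*2824 = 9 + 706 = 715)
Y = -440 (Y = (-34 + 14)*22 = -20*22 = -440)
s - Y = 715 - 1*(-440) = 715 + 440 = 1155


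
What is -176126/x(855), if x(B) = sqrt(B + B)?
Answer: -88063*sqrt(190)/285 ≈ -4259.2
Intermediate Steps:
x(B) = sqrt(2)*sqrt(B) (x(B) = sqrt(2*B) = sqrt(2)*sqrt(B))
-176126/x(855) = -176126*sqrt(190)/570 = -88063*sqrt(190)/285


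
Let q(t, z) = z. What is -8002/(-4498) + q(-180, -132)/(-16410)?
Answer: 10992213/6151015 ≈ 1.7871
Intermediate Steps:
-8002/(-4498) + q(-180, -132)/(-16410) = -8002/(-4498) - 132/(-16410) = -8002*(-1/4498) - 132*(-1/16410) = 4001/2249 + 22/2735 = 10992213/6151015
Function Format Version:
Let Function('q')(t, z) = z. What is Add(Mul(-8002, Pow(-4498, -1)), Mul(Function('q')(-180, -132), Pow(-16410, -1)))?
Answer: Rational(10992213, 6151015) ≈ 1.7871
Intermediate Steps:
Add(Mul(-8002, Pow(-4498, -1)), Mul(Function('q')(-180, -132), Pow(-16410, -1))) = Add(Mul(-8002, Pow(-4498, -1)), Mul(-132, Pow(-16410, -1))) = Add(Mul(-8002, Rational(-1, 4498)), Mul(-132, Rational(-1, 16410))) = Add(Rational(4001, 2249), Rational(22, 2735)) = Rational(10992213, 6151015)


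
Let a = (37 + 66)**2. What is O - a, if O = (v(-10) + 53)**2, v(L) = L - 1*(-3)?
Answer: -8493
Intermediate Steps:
v(L) = 3 + L (v(L) = L + 3 = 3 + L)
a = 10609 (a = 103**2 = 10609)
O = 2116 (O = ((3 - 10) + 53)**2 = (-7 + 53)**2 = 46**2 = 2116)
O - a = 2116 - 1*10609 = 2116 - 10609 = -8493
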